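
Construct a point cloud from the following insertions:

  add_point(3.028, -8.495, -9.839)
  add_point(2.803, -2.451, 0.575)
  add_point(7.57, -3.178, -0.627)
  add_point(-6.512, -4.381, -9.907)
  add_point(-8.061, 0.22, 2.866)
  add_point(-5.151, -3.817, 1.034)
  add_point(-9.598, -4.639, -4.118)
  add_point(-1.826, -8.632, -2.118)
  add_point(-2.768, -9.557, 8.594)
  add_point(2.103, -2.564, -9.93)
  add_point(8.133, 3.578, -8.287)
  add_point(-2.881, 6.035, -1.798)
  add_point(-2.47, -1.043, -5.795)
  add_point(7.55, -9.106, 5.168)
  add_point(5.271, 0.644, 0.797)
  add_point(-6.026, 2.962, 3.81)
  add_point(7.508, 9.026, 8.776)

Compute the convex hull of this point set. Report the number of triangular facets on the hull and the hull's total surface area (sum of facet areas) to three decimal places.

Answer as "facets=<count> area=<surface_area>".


facets=20 area=1155.935

12 of the 17 inputs are extreme points: [0, 3, 4, 6, 7, 8, 9, 10, 11, 13, 15, 16].

Per-facet area ½‖(b−a)×(c−a)‖:
  f1: (p11, p16, p10) → 96.5301
  f2: (p3, p11, p6) → 41.7926
  f3: (p3, p11, p10) → 87.0348
  f4: (p7, p8, p6) → 47.5474
  f5: (p7, p0, p8) → 22.6459
  f6: (p7, p3, p6) → 28.8695
  f7: (p7, p3, p0) → 41.6393
  f8: (p13, p16, p8) → 100.5574
  f9: (p13, p0, p8) → 85.3014
  f10: (p13, p16, p10) → 144.9734
  f11: (p13, p0, p10) → 101.6667
  f12: (p4, p8, p6) → 54.0635
  f13: (p4, p11, p6) → 39.1981
  f14: (p9, p0, p10) → 21.3589
  f15: (p9, p3, p10) → 22.2174
  f16: (p9, p3, p0) → 26.3912
  f17: (p15, p11, p16) → 53.1735
  f18: (p15, p4, p11) → 11.6889
  f19: (p15, p16, p8) → 107.7785
  f20: (p15, p4, p8) → 21.5068
Σ area = 1155.935

Euler: V−E+F = 12−30+20 = 2.


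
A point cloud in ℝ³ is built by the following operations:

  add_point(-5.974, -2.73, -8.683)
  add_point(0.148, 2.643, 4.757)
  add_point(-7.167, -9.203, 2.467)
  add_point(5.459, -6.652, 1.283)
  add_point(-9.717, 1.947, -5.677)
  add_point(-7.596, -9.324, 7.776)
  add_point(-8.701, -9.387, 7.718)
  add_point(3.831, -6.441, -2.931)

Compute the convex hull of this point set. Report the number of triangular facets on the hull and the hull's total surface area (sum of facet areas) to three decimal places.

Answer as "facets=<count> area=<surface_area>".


Points on the hull: [0, 1, 2, 3, 4, 5, 6, 7] (8 of 8).

Triangle areas on the boundary:
  f1: (p1, p6, p4) → 104.5339
  f2: (p0, p1, p4) → 48.1623
  f3: (p5, p1, p3) → 76.3831
  f4: (p5, p1, p6) → 6.6578
  f5: (p2, p5, p3) → 33.9305
  f6: (p2, p5, p6) → 2.9511
  f7: (p2, p6, p4) → 32.5326
  f8: (p2, p0, p4) → 43.2183
  f9: (p7, p2, p3) → 28.2685
  f10: (p7, p2, p0) → 67.3174
  f11: (p7, p1, p3) → 25.3699
  f12: (p7, p0, p1) → 73.3754
Σ area = 542.701

Euler: V−E+F = 8−18+12 = 2.

facets=12 area=542.701


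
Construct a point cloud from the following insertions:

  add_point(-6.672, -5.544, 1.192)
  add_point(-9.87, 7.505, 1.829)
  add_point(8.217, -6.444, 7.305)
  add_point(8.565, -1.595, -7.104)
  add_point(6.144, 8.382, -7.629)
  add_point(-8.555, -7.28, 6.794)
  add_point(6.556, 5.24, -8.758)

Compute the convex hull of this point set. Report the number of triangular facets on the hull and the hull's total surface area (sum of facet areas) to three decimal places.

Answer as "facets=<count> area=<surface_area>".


facets=10 area=823.555

Points on the hull: [0, 1, 2, 3, 4, 5, 6] (7 of 7).

Area of each hull facet:
  f1: (p2, p5, p1) → 131.3369
  f2: (p4, p2, p1) → 187.3195
  f3: (p4, p2, p3) → 73.1474
  f4: (p0, p5, p1) → 40.9066
  f5: (p0, p2, p3) → 114.5410
  f6: (p0, p2, p5) → 49.4955
  f7: (p6, p4, p1) → 30.4642
  f8: (p6, p0, p1) → 124.6257
  f9: (p6, p4, p3) → 6.8499
  f10: (p6, p0, p3) → 64.8686
Σ area = 823.555

Euler: V−E+F = 7−15+10 = 2.


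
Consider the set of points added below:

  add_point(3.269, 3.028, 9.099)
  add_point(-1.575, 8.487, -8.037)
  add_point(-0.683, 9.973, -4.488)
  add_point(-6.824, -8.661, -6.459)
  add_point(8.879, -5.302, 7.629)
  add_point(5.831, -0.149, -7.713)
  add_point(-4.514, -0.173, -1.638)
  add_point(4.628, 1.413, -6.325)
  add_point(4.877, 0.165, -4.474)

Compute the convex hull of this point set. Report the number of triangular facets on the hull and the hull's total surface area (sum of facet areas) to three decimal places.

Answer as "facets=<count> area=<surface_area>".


facets=10 area=712.112

Extreme-point indices: [0, 1, 2, 3, 4, 5, 6] — 7 of 9 on the boundary.

Triangle areas on the boundary:
  f1: (p0, p4, p3) → 106.6070
  f2: (p0, p2, p4) → 74.1462
  f3: (p5, p4, p3) → 125.4110
  f4: (p5, p2, p4) → 101.9919
  f5: (p6, p0, p3) → 48.3082
  f6: (p6, p0, p2) → 74.8271
  f7: (p1, p5, p3) → 86.5180
  f8: (p1, p5, p2) → 22.3319
  f9: (p1, p6, p3) → 50.2269
  f10: (p1, p6, p2) → 21.7442
Σ area = 712.112

Euler: V−E+F = 7−15+10 = 2.


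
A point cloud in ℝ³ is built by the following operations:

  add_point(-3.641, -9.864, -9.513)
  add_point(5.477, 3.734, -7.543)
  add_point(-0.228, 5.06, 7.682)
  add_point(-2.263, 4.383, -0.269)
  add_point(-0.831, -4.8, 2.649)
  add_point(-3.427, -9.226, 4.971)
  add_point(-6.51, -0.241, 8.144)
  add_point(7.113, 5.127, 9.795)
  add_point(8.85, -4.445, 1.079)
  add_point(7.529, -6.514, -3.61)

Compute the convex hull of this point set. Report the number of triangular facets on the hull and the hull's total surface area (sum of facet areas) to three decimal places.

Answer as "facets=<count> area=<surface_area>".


facets=14 area=862.813

9 of the 10 inputs are extreme points: [0, 1, 2, 3, 5, 6, 7, 8, 9].

Facet areas (half cross-product norm):
  f1: (p1, p7, p8) → 80.5543
  f2: (p5, p7, p6) → 73.5645
  f3: (p5, p7, p8) → 89.5951
  f4: (p5, p0, p6) → 67.9771
  f5: (p2, p7, p6) → 21.7121
  f6: (p2, p1, p7) → 62.1234
  f7: (p3, p0, p6) → 89.3822
  f8: (p3, p1, p0) → 84.4751
  f9: (p3, p2, p6) → 33.2989
  f10: (p3, p2, p1) → 38.3125
  f11: (p9, p1, p8) → 29.5516
  f12: (p9, p1, p0) → 72.7394
  f13: (p9, p5, p8) → 36.1422
  f14: (p9, p5, p0) → 83.3843
Σ area = 862.813

Check V−E+F: 9 − 21 + 14 = 2.


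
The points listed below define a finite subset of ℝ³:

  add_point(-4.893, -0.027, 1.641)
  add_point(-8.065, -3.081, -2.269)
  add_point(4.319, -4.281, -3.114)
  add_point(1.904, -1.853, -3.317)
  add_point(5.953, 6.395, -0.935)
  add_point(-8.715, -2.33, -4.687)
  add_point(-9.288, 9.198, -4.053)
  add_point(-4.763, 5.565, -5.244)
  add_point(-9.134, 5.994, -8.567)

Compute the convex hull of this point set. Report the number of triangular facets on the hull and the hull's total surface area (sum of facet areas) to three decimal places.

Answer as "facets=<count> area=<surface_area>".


7 of the 9 inputs are extreme points: [0, 1, 2, 4, 5, 6, 8].

Area of each hull facet:
  f1: (p0, p4, p6) → 74.0944
  f2: (p0, p2, p4) → 58.2769
  f3: (p8, p4, p6) → 43.7457
  f4: (p8, p2, p4) → 90.3411
  f5: (p8, p5, p6) → 25.0340
  f6: (p8, p5, p2) → 59.4059
  f7: (p1, p0, p2) → 32.9722
  f8: (p1, p5, p2) → 15.9293
  f9: (p1, p0, p6) → 34.2074
  f10: (p1, p5, p6) → 14.6363
Σ area = 448.643

Check V−E+F: 7 − 15 + 10 = 2.

facets=10 area=448.643


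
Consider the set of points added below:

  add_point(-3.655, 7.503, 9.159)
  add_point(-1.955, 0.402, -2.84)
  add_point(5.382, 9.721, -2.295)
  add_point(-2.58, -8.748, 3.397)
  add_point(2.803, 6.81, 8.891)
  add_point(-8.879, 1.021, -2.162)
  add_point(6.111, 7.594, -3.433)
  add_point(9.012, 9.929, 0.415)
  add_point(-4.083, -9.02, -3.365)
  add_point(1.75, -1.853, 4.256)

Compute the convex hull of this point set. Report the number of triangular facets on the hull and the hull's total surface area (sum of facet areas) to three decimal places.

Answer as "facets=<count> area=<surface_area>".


facets=14 area=675.836

Extreme-point indices: [0, 2, 3, 4, 5, 6, 7, 8, 9] — 9 of 10 on the boundary.

Per-facet area ½‖(b−a)×(c−a)‖:
  f1: (p6, p8, p5) → 91.7984
  f2: (p6, p8, p7) → 39.5499
  f3: (p3, p8, p5) → 38.7519
  f4: (p3, p0, p5) → 89.0583
  f5: (p3, p8, p7) → 76.8823
  f6: (p3, p9, p7) → 21.5858
  f7: (p4, p0, p7) → 29.4085
  f8: (p4, p9, p7) → 54.0738
  f9: (p4, p3, p0) → 55.2764
  f10: (p4, p3, p9) → 21.6994
  f11: (p2, p0, p5) → 97.9414
  f12: (p2, p6, p5) → 20.6702
  f13: (p2, p0, p7) → 33.4423
  f14: (p2, p6, p7) → 5.6970
Σ area = 675.836

Euler characteristic 9−21+14 = 2 ✓


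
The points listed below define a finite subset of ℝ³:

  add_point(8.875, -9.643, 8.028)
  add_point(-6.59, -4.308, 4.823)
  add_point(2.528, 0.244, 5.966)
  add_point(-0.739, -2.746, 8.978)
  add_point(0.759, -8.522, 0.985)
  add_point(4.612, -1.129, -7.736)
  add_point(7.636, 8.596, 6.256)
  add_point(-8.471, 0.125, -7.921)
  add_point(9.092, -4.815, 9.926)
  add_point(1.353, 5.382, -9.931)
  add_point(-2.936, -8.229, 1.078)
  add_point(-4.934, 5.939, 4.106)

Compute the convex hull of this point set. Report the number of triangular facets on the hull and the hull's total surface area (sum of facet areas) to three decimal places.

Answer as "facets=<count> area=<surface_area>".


facets=18 area=1005.785

Points on the hull: [0, 1, 3, 4, 5, 6, 7, 8, 9, 10, 11] (11 of 12).

Facet areas (half cross-product norm):
  f1: (p3, p6, p8) → 66.7602
  f2: (p5, p9, p6) → 64.8130
  f3: (p5, p9, p7) → 42.9228
  f4: (p5, p4, p7) → 76.7888
  f5: (p10, p1, p7) → 42.9641
  f6: (p10, p4, p7) → 22.4006
  f7: (p11, p3, p6) → 67.4590
  f8: (p11, p3, p1) → 36.4801
  f9: (p11, p1, p7) → 66.0410
  f10: (p11, p9, p7) → 75.4761
  f11: (p11, p9, p6) → 97.4047
  f12: (p0, p5, p4) → 62.2765
  f13: (p0, p10, p4) → 13.4621
  f14: (p0, p6, p8) → 22.1730
  f15: (p0, p5, p6) → 140.4274
  f16: (p0, p10, p1) → 43.5893
  f17: (p0, p3, p8) → 26.0217
  f18: (p0, p3, p1) → 38.3244
Σ area = 1005.785

Check V−E+F: 11 − 27 + 18 = 2.


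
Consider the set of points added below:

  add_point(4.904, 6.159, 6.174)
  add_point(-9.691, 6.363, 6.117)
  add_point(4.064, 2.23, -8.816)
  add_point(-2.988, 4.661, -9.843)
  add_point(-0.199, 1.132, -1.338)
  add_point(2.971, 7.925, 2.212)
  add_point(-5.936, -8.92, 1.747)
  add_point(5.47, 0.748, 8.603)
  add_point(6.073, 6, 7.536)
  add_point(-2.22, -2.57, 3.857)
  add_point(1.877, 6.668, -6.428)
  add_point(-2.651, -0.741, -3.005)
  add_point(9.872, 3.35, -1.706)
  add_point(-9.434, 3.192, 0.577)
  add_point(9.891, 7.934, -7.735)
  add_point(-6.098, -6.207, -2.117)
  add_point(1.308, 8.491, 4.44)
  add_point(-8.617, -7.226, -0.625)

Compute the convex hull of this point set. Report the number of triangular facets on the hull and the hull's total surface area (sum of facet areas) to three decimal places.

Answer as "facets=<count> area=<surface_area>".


facets=22 area=955.071

13 of the 18 inputs are extreme points: [1, 2, 3, 6, 7, 8, 10, 12, 13, 14, 15, 16, 17].

Area of each hull facet:
  f1: (p7, p6, p1) → 116.1734
  f2: (p8, p7, p1) → 42.5830
  f3: (p12, p7, p6) → 94.6151
  f4: (p12, p8, p14) → 32.5016
  f5: (p12, p8, p7) → 27.8624
  f6: (p10, p3, p1) → 53.0738
  f7: (p10, p3, p14) → 17.9181
  f8: (p17, p6, p1) → 29.7028
  f9: (p2, p3, p14) → 27.5362
  f10: (p2, p12, p14) → 29.5438
  f11: (p2, p12, p6) → 84.7232
  f12: (p16, p8, p1) → 28.2074
  f13: (p16, p8, p14) → 46.1870
  f14: (p16, p10, p1) → 61.6433
  f15: (p16, p10, p14) → 44.5878
  f16: (p13, p3, p1) → 28.3741
  f17: (p13, p17, p1) → 27.0345
  f18: (p13, p17, p3) → 64.8917
  f19: (p15, p17, p6) → 6.0931
  f20: (p15, p2, p6) → 25.8536
  f21: (p15, p17, p3) → 14.7925
  f22: (p15, p2, p3) → 51.1730
Σ area = 955.071

Euler: V−E+F = 13−33+22 = 2.


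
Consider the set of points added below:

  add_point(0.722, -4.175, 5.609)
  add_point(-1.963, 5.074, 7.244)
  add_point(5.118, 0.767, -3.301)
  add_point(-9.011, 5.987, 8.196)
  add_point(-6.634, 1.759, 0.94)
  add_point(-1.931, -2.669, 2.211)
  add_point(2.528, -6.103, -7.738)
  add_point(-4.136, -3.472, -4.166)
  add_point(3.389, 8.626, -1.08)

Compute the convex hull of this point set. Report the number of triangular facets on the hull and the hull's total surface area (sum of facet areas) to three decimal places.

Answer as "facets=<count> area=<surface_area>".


8 of the 9 inputs are extreme points: [0, 1, 2, 3, 4, 6, 7, 8].

Area of each hull facet:
  f1: (p8, p6, p2) → 20.0238
  f2: (p0, p6, p2) → 47.5083
  f3: (p0, p8, p2) → 45.9614
  f4: (p7, p8, p6) → 58.2380
  f5: (p7, p0, p3) → 76.8783
  f6: (p7, p0, p6) → 43.7824
  f7: (p1, p8, p3) → 31.1683
  f8: (p1, p0, p3) → 31.8968
  f9: (p1, p0, p8) → 51.2972
  f10: (p4, p8, p3) → 53.5405
  f11: (p4, p7, p3) → 8.7647
  f12: (p4, p7, p8) → 47.5713
Σ area = 516.631

Check V−E+F: 8 − 18 + 12 = 2.

facets=12 area=516.631


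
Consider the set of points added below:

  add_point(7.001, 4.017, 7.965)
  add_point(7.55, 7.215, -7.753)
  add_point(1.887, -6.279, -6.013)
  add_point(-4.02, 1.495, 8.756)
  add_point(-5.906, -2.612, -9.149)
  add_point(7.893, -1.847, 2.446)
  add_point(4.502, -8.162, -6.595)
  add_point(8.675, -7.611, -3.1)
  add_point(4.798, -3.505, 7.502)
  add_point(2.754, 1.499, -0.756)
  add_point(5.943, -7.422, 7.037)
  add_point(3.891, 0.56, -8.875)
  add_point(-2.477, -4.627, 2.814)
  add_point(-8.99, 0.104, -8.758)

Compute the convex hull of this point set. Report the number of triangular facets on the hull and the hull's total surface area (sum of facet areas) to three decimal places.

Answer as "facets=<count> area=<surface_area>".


Extreme-point indices: [0, 1, 3, 4, 5, 6, 7, 8, 10, 11, 12, 13] — 12 of 14 on the boundary.

Triangle areas on the boundary:
  f1: (p3, p1, p13) → 155.2121
  f2: (p0, p3, p1) → 89.9743
  f3: (p6, p1, p7) → 42.1364
  f4: (p5, p1, p7) → 54.8053
  f5: (p5, p0, p1) → 55.2678
  f6: (p11, p1, p13) → 42.6857
  f7: (p11, p6, p1) → 22.2270
  f8: (p4, p11, p13) → 18.3468
  f9: (p4, p11, p6) → 45.3339
  f10: (p10, p6, p7) → 26.0670
  f11: (p10, p5, p7) → 29.9507
  f12: (p10, p5, p0) → 30.1737
  f13: (p12, p4, p6) → 65.4865
  f14: (p12, p10, p6) → 58.3517
  f15: (p12, p10, p3) → 42.5197
  f16: (p12, p3, p13) → 59.2700
  f17: (p12, p4, p13) → 25.3920
  f18: (p8, p0, p3) → 38.9859
  f19: (p8, p10, p3) → 14.5267
  f20: (p8, p10, p0) → 8.6968
Σ area = 925.410

Check V−E+F: 12 − 30 + 20 = 2.

facets=20 area=925.410


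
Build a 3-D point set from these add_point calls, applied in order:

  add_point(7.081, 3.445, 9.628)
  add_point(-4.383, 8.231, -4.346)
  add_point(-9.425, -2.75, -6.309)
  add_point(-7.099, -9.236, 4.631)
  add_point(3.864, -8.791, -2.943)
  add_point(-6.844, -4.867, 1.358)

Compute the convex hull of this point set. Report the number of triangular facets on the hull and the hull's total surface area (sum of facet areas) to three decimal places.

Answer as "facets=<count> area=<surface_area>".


Hull vertices (5/6): indices [0, 1, 2, 3, 4].

Triangle areas on the boundary:
  f1: (p3, p1, p2) → 76.8196
  f2: (p3, p1, p0) → 162.6068
  f3: (p4, p1, p2) → 91.6219
  f4: (p4, p1, p0) → 147.8990
  f5: (p4, p3, p2) → 80.7521
  f6: (p4, p3, p0) → 115.7283
Σ area = 675.428

Euler characteristic 5−9+6 = 2 ✓

facets=6 area=675.428


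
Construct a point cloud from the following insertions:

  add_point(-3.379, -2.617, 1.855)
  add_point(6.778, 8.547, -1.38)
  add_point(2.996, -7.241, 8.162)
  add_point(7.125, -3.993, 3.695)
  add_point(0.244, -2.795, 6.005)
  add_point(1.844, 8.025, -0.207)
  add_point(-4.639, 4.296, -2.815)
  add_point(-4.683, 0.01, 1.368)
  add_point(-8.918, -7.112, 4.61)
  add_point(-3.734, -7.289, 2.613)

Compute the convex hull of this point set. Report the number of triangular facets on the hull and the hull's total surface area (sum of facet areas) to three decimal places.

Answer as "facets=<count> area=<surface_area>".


8 of the 10 inputs are extreme points: [1, 2, 3, 4, 5, 6, 8, 9].

Area of each hull facet:
  f1: (p2, p1, p3) → 34.8862
  f2: (p6, p1, p3) → 80.2923
  f3: (p5, p2, p1) → 44.0631
  f4: (p5, p6, p8) → 50.4469
  f5: (p5, p6, p1) → 13.0140
  f6: (p9, p6, p8) → 35.5843
  f7: (p9, p6, p3) → 72.2338
  f8: (p9, p2, p8) → 21.1198
  f9: (p9, p2, p3) → 30.0338
  f10: (p4, p2, p8) → 28.5593
  f11: (p4, p5, p8) → 58.6524
  f12: (p4, p5, p2) → 21.2213
Σ area = 490.107

Euler: V−E+F = 8−18+12 = 2.

facets=12 area=490.107


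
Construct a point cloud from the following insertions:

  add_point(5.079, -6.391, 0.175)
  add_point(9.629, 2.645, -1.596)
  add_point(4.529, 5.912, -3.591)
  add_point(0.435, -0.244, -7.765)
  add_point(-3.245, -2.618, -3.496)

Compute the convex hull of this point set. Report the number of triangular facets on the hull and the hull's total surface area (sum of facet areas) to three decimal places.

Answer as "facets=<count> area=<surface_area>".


Points on the hull: [0, 1, 2, 3, 4] (5 of 5).

Per-facet area ½‖(b−a)×(c−a)‖:
  f1: (p3, p0, p4) → 29.9668
  f2: (p3, p0, p1) → 51.3844
  f3: (p2, p0, p4) → 54.5104
  f4: (p2, p0, p1) → 32.3748
  f5: (p2, p3, p4) → 25.2748
  f6: (p2, p3, p1) → 26.6846
Σ area = 220.196

Check V−E+F: 5 − 9 + 6 = 2.

facets=6 area=220.196


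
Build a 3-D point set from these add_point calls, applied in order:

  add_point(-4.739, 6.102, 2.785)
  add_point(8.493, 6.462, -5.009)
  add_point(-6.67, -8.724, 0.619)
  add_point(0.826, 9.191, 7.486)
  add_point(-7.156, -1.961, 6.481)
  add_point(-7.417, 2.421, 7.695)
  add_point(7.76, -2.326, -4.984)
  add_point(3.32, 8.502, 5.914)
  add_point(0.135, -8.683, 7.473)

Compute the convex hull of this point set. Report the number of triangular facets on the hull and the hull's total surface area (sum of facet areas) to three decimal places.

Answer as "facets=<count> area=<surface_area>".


9 of the 9 inputs are extreme points: [0, 1, 2, 3, 4, 5, 6, 7, 8].

Area of each hull facet:
  f1: (p8, p3, p5) → 71.3544
  f2: (p0, p2, p5) → 44.2143
  f3: (p0, p2, p1) → 115.8205
  f4: (p0, p3, p5) → 26.4415
  f5: (p0, p3, p1) → 57.7093
  f6: (p4, p2, p5) → 8.7530
  f7: (p4, p8, p5) → 16.9643
  f8: (p4, p8, p2) → 39.0975
  f9: (p6, p2, p1) → 65.8338
  f10: (p6, p8, p2) → 75.1087
  f11: (p7, p3, p1) → 9.8256
  f12: (p7, p8, p3) → 26.5523
  f13: (p7, p6, p1) → 53.5981
  f14: (p7, p6, p8) → 116.9710
Σ area = 728.244

Euler: V−E+F = 9−21+14 = 2.

facets=14 area=728.244


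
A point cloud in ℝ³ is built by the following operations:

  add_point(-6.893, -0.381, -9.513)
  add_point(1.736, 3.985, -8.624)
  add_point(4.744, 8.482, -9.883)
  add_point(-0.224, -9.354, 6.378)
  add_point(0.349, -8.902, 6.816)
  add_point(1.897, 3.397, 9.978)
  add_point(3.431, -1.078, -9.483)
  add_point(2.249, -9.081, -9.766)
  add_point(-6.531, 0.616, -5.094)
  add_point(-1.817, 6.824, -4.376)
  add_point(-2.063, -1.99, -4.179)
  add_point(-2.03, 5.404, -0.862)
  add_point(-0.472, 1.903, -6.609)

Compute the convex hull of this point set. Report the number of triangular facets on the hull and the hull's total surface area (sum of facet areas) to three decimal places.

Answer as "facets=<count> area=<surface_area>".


Points on the hull: [0, 2, 3, 4, 5, 6, 7, 8, 9, 11] (10 of 13).

Triangle areas on the boundary:
  f1: (p7, p2, p0) → 91.1749
  f2: (p7, p3, p0) → 102.3731
  f3: (p9, p2, p0) → 43.6869
  f4: (p9, p5, p2) → 59.1282
  f5: (p6, p5, p2) → 95.2978
  f6: (p6, p7, p2) → 3.0095
  f7: (p6, p7, p5) → 78.6160
  f8: (p4, p5, p3) → 3.7829
  f9: (p4, p7, p3) → 6.3780
  f10: (p4, p7, p5) → 103.5909
  f11: (p8, p9, p0) → 16.9042
  f12: (p8, p3, p0) → 30.5785
  f13: (p8, p5, p3) → 104.2892
  f14: (p11, p9, p5) → 9.5536
  f15: (p11, p8, p5) → 36.9374
  f16: (p11, p8, p9) → 14.4027
Σ area = 799.704

Euler characteristic 10−24+16 = 2 ✓

facets=16 area=799.704


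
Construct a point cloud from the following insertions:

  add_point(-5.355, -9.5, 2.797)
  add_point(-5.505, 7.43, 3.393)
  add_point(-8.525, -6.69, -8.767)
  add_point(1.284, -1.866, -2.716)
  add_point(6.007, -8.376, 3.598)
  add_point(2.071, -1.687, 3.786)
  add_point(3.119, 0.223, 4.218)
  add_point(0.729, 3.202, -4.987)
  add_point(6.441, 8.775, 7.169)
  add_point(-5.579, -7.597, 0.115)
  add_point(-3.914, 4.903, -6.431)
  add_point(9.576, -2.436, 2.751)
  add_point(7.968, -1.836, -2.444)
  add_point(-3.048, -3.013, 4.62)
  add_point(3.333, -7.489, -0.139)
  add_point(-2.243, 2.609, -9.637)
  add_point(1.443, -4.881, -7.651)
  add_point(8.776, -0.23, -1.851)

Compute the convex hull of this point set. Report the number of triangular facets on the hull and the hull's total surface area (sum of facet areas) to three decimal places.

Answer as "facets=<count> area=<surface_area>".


facets=22 area=931.125

13 of the 18 inputs are extreme points: [0, 1, 2, 4, 8, 10, 11, 12, 13, 14, 15, 16, 17].

Per-facet area ½‖(b−a)×(c−a)‖:
  f1: (p1, p0, p2) → 102.2694
  f2: (p4, p0, p2) → 67.2582
  f3: (p4, p8, p11) → 34.9540
  f4: (p13, p1, p8) → 67.2965
  f5: (p13, p1, p0) → 24.1558
  f6: (p13, p4, p8) → 80.5051
  f7: (p13, p4, p0) → 36.8196
  f8: (p17, p8, p11) → 31.9739
  f9: (p17, p15, p8) → 88.8253
  f10: (p10, p1, p2) → 61.1747
  f11: (p10, p15, p2) → 23.7588
  f12: (p10, p1, p8) → 63.7916
  f13: (p10, p15, p8) → 33.1431
  f14: (p12, p4, p11) → 19.0655
  f15: (p12, p17, p11) → 4.8889
  f16: (p16, p12, p4) → 40.5027
  f17: (p16, p15, p2) → 41.8422
  f18: (p16, p17, p15) → 44.7640
  f19: (p16, p12, p17) → 5.1818
  f20: (p14, p4, p2) → 11.6539
  f21: (p14, p16, p2) → 40.1031
  f22: (p14, p16, p4) → 7.1971
Σ area = 931.125

Check V−E+F: 13 − 33 + 22 = 2.


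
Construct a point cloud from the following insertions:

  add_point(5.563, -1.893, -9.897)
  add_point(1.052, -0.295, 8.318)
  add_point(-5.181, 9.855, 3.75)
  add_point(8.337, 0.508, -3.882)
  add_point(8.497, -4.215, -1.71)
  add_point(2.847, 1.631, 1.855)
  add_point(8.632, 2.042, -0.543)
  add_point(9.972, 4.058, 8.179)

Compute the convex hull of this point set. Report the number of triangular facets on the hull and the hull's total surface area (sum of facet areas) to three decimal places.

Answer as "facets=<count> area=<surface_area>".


7 of the 8 inputs are extreme points: [0, 1, 2, 3, 4, 6, 7].

Area of each hull facet:
  f1: (p1, p7, p2) → 63.0857
  f2: (p1, p4, p7) → 59.8119
  f3: (p0, p1, p2) → 118.5443
  f4: (p0, p1, p4) → 53.0748
  f5: (p3, p4, p7) → 32.6120
  f6: (p3, p0, p4) → 18.2897
  f7: (p3, p0, p2) → 61.9428
  f8: (p6, p7, p2) → 72.3553
  f9: (p6, p3, p2) → 28.1866
  f10: (p6, p3, p7) → 3.5336
Σ area = 511.437

Check V−E+F: 7 − 15 + 10 = 2.

facets=10 area=511.437


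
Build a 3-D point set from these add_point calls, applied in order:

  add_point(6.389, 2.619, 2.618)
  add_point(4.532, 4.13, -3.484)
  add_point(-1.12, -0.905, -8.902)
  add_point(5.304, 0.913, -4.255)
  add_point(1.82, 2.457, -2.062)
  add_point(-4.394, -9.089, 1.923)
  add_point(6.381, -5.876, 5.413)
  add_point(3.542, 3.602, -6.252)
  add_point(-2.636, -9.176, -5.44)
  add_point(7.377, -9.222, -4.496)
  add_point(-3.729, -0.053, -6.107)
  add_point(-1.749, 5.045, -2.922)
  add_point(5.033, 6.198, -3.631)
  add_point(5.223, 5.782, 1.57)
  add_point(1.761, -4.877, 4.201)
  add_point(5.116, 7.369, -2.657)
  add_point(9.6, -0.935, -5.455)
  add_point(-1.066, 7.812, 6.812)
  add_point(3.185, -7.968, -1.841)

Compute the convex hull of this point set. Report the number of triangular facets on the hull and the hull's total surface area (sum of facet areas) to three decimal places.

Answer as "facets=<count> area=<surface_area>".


facets=24 area=778.034

Points on the hull: [0, 2, 5, 6, 7, 8, 9, 10, 11, 12, 13, 15, 16, 17] (14 of 19).

Facet areas (half cross-product norm):
  f1: (p6, p17, p5) → 90.7501
  f2: (p10, p17, p5) → 91.6710
  f3: (p10, p8, p5) → 34.8538
  f4: (p10, p8, p2) → 17.5039
  f5: (p9, p6, p16) → 44.6391
  f6: (p9, p2, p16) → 47.5397
  f7: (p9, p8, p2) → 45.3644
  f8: (p9, p6, p5) → 59.3745
  f9: (p9, p8, p5) → 37.6953
  f10: (p7, p2, p16) → 26.1913
  f11: (p0, p6, p17) → 41.7224
  f12: (p0, p6, p16) → 41.8013
  f13: (p11, p10, p2) → 11.7190
  f14: (p11, p7, p2) → 21.9818
  f15: (p11, p7, p15) → 16.8504
  f16: (p11, p10, p17) → 22.1465
  f17: (p11, p15, p17) → 36.1367
  f18: (p12, p15, p16) → 4.4607
  f19: (p12, p7, p16) → 15.1372
  f20: (p12, p7, p15) → 1.0197
  f21: (p13, p15, p17) → 16.7164
  f22: (p13, p0, p17) → 14.3046
  f23: (p13, p15, p16) → 22.2092
  f24: (p13, p0, p16) → 16.2446
Σ area = 778.034

Check V−E+F: 14 − 36 + 24 = 2.


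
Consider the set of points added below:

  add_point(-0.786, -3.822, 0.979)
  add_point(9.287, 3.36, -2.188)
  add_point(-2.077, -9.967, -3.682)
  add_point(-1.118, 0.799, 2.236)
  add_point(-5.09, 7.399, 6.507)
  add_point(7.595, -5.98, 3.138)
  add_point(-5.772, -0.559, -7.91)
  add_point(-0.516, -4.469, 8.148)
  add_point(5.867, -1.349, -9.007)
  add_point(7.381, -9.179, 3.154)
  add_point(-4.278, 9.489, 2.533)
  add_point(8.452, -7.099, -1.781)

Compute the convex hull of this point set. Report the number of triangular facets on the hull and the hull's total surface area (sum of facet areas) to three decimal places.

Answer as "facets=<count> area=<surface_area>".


Hull vertices (10/12): indices [1, 2, 4, 5, 6, 7, 8, 9, 10, 11].

Per-facet area ½‖(b−a)×(c−a)‖:
  f1: (p8, p2, p6) → 59.9646
  f2: (p8, p10, p6) → 85.3473
  f3: (p8, p10, p1) → 69.6135
  f4: (p9, p7, p2) → 58.3551
  f5: (p4, p10, p1) → 34.6026
  f6: (p4, p10, p6) → 31.8084
  f7: (p4, p2, p6) → 90.1087
  f8: (p4, p7, p2) → 81.9927
  f9: (p5, p9, p1) → 8.6330
  f10: (p5, p9, p7) → 15.4002
  f11: (p5, p4, p1) → 92.5907
  f12: (p5, p4, p7) → 57.2977
  f13: (p11, p8, p2) → 51.6840
  f14: (p11, p9, p2) → 29.9918
  f15: (p11, p8, p1) → 40.0856
  f16: (p11, p9, p1) → 25.8873
Σ area = 833.363

Euler characteristic 10−24+16 = 2 ✓

facets=16 area=833.363


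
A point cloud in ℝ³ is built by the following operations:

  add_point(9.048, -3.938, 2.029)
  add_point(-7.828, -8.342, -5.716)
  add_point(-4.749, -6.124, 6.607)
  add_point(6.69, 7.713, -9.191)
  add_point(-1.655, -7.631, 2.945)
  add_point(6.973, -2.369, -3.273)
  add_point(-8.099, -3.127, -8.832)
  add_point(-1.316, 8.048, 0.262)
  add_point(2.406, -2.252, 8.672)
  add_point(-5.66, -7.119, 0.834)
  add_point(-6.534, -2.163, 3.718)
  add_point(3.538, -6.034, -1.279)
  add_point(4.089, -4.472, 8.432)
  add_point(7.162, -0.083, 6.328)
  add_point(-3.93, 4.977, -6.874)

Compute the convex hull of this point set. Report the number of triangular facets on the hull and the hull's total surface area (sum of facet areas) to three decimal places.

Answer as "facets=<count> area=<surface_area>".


facets=24 area=890.343

14 of the 15 inputs are extreme points: [0, 1, 2, 3, 4, 5, 6, 7, 8, 10, 11, 12, 13, 14].

Triangle areas on the boundary:
  f1: (p5, p3, p6) → 92.8678
  f2: (p5, p3, p0) → 24.9319
  f3: (p14, p3, p6) → 42.0824
  f4: (p14, p7, p3) → 44.8774
  f5: (p10, p14, p6) → 55.8231
  f6: (p10, p14, p7) → 48.0193
  f7: (p8, p10, p7) → 59.5110
  f8: (p8, p10, p2) → 21.8303
  f9: (p1, p5, p6) → 48.1138
  f10: (p1, p10, p6) → 34.4920
  f11: (p1, p4, p2) → 25.8945
  f12: (p1, p10, p2) → 29.5034
  f13: (p13, p3, p0) → 49.6439
  f14: (p13, p7, p3) → 81.6482
  f15: (p13, p8, p7) → 37.6315
  f16: (p12, p4, p0) → 34.6033
  f17: (p12, p13, p0) → 17.4520
  f18: (p12, p13, p8) → 7.7864
  f19: (p12, p4, p2) → 21.1862
  f20: (p12, p8, p2) → 11.6417
  f21: (p11, p4, p0) → 21.4511
  f22: (p11, p1, p4) → 36.6392
  f23: (p11, p5, p0) → 15.2821
  f24: (p11, p1, p5) → 27.4303
Σ area = 890.343

Euler: V−E+F = 14−36+24 = 2.


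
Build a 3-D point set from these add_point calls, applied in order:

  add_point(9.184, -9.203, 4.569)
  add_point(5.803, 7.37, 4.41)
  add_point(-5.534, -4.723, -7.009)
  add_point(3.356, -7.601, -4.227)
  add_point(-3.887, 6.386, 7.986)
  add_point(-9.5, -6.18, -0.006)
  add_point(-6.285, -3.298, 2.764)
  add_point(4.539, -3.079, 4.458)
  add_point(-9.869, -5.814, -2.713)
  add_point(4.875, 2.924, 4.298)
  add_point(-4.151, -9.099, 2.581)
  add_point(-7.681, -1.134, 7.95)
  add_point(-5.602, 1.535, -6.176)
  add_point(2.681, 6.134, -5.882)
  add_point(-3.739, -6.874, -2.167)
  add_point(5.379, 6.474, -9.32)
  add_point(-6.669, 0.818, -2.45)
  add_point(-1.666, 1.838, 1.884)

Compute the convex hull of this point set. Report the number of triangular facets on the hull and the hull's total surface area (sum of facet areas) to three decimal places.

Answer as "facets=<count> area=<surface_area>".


facets=22 area=1001.379

Extreme-point indices: [0, 1, 2, 3, 4, 5, 8, 10, 11, 12, 13, 15, 16] — 13 of 18 on the boundary.

Per-facet area ½‖(b−a)×(c−a)‖:
  f1: (p15, p1, p0) → 116.2889
  f2: (p3, p15, p0) → 75.6615
  f3: (p10, p11, p0) → 66.4307
  f4: (p10, p3, p8) → 43.3050
  f5: (p10, p3, p0) → 53.8755
  f6: (p4, p1, p0) → 87.3916
  f7: (p4, p11, p0) → 79.9987
  f8: (p4, p15, p1) → 67.9229
  f9: (p2, p3, p8) → 27.8566
  f10: (p2, p3, p15) → 71.3076
  f11: (p5, p11, p8) → 8.4403
  f12: (p5, p10, p8) → 7.6170
  f13: (p5, p10, p11) → 30.7900
  f14: (p12, p2, p8) → 19.5158
  f15: (p12, p2, p15) → 36.7910
  f16: (p16, p12, p8) → 14.0693
  f17: (p16, p12, p4) → 17.8517
  f18: (p16, p11, p8) → 38.5807
  f19: (p16, p4, p11) → 43.8386
  f20: (p13, p4, p15) → 8.0579
  f21: (p13, p12, p15) → 17.3343
  f22: (p13, p12, p4) → 68.4532
Σ area = 1001.379

Euler: V−E+F = 13−33+22 = 2.


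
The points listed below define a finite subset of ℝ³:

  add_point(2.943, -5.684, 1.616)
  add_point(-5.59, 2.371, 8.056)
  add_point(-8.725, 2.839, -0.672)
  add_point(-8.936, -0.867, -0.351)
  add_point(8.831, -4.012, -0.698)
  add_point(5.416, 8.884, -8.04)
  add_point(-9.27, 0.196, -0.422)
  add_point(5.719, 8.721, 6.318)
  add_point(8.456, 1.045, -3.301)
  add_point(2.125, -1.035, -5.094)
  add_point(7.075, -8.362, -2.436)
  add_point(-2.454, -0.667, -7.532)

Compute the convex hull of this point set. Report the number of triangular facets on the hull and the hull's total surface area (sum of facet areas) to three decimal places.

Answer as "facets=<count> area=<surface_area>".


11 of the 12 inputs are extreme points: [0, 1, 2, 3, 4, 5, 6, 7, 8, 10, 11].

Triangle areas on the boundary:
  f1: (p0, p7, p4) → 48.1884
  f2: (p0, p7, p1) → 82.8902
  f3: (p2, p1, p6) → 12.5539
  f4: (p2, p11, p6) → 13.3013
  f5: (p2, p11, p5) → 60.7540
  f6: (p2, p7, p5) → 111.2190
  f7: (p2, p7, p1) → 60.1357
  f8: (p8, p7, p4) → 35.1589
  f9: (p8, p7, p5) → 59.7498
  f10: (p3, p11, p6) → 5.3532
  f11: (p3, p1, p6) → 5.2950
  f12: (p3, p0, p1) → 58.9018
  f13: (p10, p11, p5) → 82.1549
  f14: (p10, p8, p5) → 27.6907
  f15: (p10, p8, p4) → 11.5146
  f16: (p10, p0, p4) → 14.8904
  f17: (p10, p3, p11) → 63.0825
  f18: (p10, p3, p0) → 31.3109
Σ area = 784.145

Euler: V−E+F = 11−27+18 = 2.

facets=18 area=784.145


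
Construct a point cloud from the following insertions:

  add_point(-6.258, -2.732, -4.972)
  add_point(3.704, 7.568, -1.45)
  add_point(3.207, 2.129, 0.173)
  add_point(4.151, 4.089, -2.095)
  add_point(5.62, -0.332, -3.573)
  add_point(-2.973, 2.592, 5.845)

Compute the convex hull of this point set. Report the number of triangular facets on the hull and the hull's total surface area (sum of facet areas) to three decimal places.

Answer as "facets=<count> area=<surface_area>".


Points on the hull: [0, 1, 2, 4, 5] (5 of 6).

Facet areas (half cross-product norm):
  f1: (p1, p4, p0) → 51.2424
  f2: (p5, p4, p0) → 68.4748
  f3: (p5, p1, p0) → 67.4679
  f4: (p2, p1, p4) → 14.1766
  f5: (p2, p5, p4) → 10.4592
  f6: (p2, p5, p1) → 23.4308
Σ area = 235.252

Euler: V−E+F = 5−9+6 = 2.

facets=6 area=235.252


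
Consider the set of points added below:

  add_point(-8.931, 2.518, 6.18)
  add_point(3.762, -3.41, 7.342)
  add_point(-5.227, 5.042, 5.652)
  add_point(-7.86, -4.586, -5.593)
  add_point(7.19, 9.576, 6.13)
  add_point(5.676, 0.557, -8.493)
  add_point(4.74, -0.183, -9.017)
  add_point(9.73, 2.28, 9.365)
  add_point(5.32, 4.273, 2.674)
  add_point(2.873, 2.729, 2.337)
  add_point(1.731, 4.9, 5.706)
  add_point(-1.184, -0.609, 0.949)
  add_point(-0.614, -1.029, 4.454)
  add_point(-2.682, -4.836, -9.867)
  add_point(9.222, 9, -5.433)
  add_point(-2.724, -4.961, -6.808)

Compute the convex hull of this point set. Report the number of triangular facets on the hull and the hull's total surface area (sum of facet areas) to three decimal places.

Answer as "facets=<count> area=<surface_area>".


11 of the 16 inputs are extreme points: [0, 1, 2, 3, 4, 5, 6, 7, 13, 14, 15].

Triangle areas on the boundary:
  f1: (p4, p7, p0) → 73.5027
  f2: (p14, p4, p7) → 47.1847
  f3: (p1, p7, p0) → 55.3974
  f4: (p13, p1, p15) → 10.7304
  f5: (p2, p4, p0) → 8.5717
  f6: (p2, p14, p0) → 23.7876
  f7: (p2, p14, p4) → 77.2690
  f8: (p3, p1, p0) → 94.6327
  f9: (p3, p1, p15) → 40.6476
  f10: (p3, p13, p15) → 7.8638
  f11: (p3, p14, p0) → 145.0887
  f12: (p3, p13, p14) → 59.9728
  f13: (p5, p14, p7) → 78.3493
  f14: (p5, p1, p7) → 69.7673
  f15: (p6, p13, p14) → 26.6249
  f16: (p6, p5, p14) → 2.8957
  f17: (p6, p13, p1) → 73.3826
  f18: (p6, p5, p1) → 10.5598
Σ area = 906.229

Euler characteristic 11−27+18 = 2 ✓

facets=18 area=906.229


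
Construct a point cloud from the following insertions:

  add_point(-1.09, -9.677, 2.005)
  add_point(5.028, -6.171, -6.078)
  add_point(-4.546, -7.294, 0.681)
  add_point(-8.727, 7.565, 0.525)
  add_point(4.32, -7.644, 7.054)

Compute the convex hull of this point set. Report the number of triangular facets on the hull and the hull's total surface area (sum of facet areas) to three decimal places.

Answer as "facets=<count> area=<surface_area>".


Extreme-point indices: [0, 1, 2, 3, 4] — 5 of 5 on the boundary.

Per-facet area ½‖(b−a)×(c−a)‖:
  f1: (p4, p1, p3) → 130.3844
  f2: (p4, p0, p1) → 41.1575
  f3: (p2, p1, p3) → 90.1839
  f4: (p2, p0, p1) → 23.5846
  f5: (p2, p4, p3) → 81.4973
  f6: (p2, p4, p0) → 13.4101
Σ area = 380.218

Euler: V−E+F = 5−9+6 = 2.

facets=6 area=380.218


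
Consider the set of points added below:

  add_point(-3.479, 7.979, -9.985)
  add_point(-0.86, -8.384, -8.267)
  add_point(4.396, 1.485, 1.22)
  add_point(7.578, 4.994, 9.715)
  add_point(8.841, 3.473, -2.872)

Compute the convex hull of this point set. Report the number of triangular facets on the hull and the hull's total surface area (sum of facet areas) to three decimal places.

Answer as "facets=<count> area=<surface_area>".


facets=4 area=476.413

Points on the hull: [0, 1, 3, 4] (4 of 5).

Per-facet area ½‖(b−a)×(c−a)‖:
  f1: (p1, p4, p0) → 109.3522
  f2: (p3, p4, p0) → 88.9460
  f3: (p3, p1, p0) → 181.4245
  f4: (p3, p1, p4) → 96.6904
Σ area = 476.413

Check V−E+F: 4 − 6 + 4 = 2.


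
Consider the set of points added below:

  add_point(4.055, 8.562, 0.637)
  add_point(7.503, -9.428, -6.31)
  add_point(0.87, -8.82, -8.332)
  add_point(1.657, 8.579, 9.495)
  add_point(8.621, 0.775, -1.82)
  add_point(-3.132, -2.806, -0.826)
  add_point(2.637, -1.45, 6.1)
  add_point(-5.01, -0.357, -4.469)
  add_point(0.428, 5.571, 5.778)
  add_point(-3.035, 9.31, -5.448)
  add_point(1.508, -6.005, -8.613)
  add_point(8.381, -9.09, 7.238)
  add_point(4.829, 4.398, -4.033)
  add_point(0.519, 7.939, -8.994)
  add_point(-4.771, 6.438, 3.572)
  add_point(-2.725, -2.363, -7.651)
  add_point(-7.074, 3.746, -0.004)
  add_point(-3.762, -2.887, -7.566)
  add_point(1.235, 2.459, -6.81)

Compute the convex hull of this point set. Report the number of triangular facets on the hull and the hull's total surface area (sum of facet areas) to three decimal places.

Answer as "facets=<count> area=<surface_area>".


facets=26 area=983.987

15 of the 19 inputs are extreme points: [0, 1, 2, 3, 4, 5, 6, 7, 9, 10, 11, 13, 14, 16, 17].

Per-facet area ½‖(b−a)×(c−a)‖:
  f1: (p13, p1, p4) → 70.9352
  f2: (p11, p1, p4) → 68.7195
  f3: (p0, p13, p4) → 47.6801
  f4: (p9, p0, p13) → 24.2793
  f5: (p9, p17, p16) → 45.5911
  f6: (p9, p17, p13) → 30.3992
  f7: (p3, p11, p4) → 102.3007
  f8: (p3, p0, p4) → 39.6606
  f9: (p3, p9, p0) → 38.8525
  f10: (p2, p11, p1) → 44.2913
  f11: (p6, p3, p11) → 32.9092
  f12: (p14, p9, p16) → 21.9408
  f13: (p14, p3, p9) → 39.3591
  f14: (p14, p6, p3) → 44.4747
  f15: (p14, p11, p16) → 52.0348
  f16: (p14, p6, p11) → 8.2369
  f17: (p10, p17, p13) → 36.1069
  f18: (p10, p2, p17) → 8.6362
  f19: (p10, p13, p1) → 42.9612
  f20: (p10, p2, p1) → 10.0462
  f21: (p5, p2, p17) → 25.5737
  f22: (p5, p11, p16) → 43.6819
  f23: (p5, p2, p11) → 79.3453
  f24: (p7, p17, p16) → 0.8173
  f25: (p7, p5, p16) → 15.2468
  f26: (p7, p5, p17) → 9.9063
Σ area = 983.987

Euler: V−E+F = 15−39+26 = 2.


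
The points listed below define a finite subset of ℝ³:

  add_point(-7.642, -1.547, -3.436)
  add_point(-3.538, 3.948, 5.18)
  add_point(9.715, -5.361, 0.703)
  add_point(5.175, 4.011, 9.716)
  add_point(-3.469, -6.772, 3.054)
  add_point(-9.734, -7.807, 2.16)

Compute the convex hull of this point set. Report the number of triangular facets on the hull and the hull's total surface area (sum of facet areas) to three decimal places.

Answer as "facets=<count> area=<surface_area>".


facets=8 area=476.137

Hull vertices (6/6): indices [0, 1, 2, 3, 4, 5].

Facet areas (half cross-product norm):
  f1: (p0, p2, p5) → 78.7647
  f2: (p1, p3, p5) → 57.5247
  f3: (p1, p0, p5) → 47.5749
  f4: (p1, p3, p2) → 67.6381
  f5: (p1, p0, p2) → 90.8185
  f6: (p4, p2, p5) → 13.5998
  f7: (p4, p3, p5) → 33.9087
  f8: (p4, p3, p2) → 86.3078
Σ area = 476.137

Euler: V−E+F = 6−12+8 = 2.


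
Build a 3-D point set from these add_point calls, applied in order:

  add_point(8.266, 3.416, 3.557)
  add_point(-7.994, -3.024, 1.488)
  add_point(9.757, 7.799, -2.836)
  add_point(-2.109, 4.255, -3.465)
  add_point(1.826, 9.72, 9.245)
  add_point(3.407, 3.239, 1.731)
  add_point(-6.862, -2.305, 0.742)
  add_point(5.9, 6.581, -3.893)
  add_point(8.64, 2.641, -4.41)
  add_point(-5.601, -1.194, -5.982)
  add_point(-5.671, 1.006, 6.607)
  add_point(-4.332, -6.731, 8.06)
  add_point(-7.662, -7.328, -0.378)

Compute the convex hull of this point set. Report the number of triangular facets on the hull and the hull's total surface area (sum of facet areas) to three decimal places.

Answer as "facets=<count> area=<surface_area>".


facets=18 area=742.550

Extreme-point indices: [0, 1, 2, 3, 4, 7, 8, 9, 10, 11, 12] — 11 of 13 on the boundary.

Facet areas (half cross-product norm):
  f1: (p3, p9, p1) → 27.9650
  f2: (p10, p11, p1) → 25.6171
  f3: (p10, p11, p4) → 38.7368
  f4: (p10, p3, p1) → 35.5451
  f5: (p10, p3, p4) → 64.2938
  f6: (p0, p4, p2) → 41.0474
  f7: (p0, p11, p4) → 86.8766
  f8: (p12, p9, p1) → 18.6267
  f9: (p12, p11, p1) → 19.5683
  f10: (p7, p3, p9) → 21.1982
  f11: (p7, p4, p2) → 29.4745
  f12: (p7, p3, p4) → 56.8416
  f13: (p8, p0, p11) → 65.2574
  f14: (p8, p12, p11) → 87.7967
  f15: (p8, p0, p2) → 20.5412
  f16: (p8, p12, p9) → 59.5365
  f17: (p8, p7, p2) → 9.7457
  f18: (p8, p7, p9) → 33.8814
Σ area = 742.550

Euler: V−E+F = 11−27+18 = 2.


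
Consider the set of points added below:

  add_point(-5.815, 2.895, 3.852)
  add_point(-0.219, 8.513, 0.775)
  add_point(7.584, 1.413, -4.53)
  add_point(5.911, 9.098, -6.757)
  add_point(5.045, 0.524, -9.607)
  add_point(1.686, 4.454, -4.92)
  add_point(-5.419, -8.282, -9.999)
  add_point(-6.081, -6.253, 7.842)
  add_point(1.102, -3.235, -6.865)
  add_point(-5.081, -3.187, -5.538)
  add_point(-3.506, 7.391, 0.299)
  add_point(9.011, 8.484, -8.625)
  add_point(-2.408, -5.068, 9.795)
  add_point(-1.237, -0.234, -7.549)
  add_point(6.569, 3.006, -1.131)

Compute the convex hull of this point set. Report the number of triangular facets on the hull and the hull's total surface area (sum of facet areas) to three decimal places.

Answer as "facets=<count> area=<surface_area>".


facets=18 area=803.542

Hull vertices (11/15): indices [0, 1, 2, 3, 4, 6, 7, 10, 11, 12, 14].

Per-facet area ½‖(b−a)×(c−a)‖:
  f1: (p6, p3, p11) → 37.4298
  f2: (p10, p6, p3) → 111.2000
  f3: (p12, p6, p7) → 34.7428
  f4: (p1, p3, p11) → 7.1653
  f5: (p1, p10, p3) → 14.7198
  f6: (p2, p12, p6) → 148.8185
  f7: (p0, p12, p7) → 21.4982
  f8: (p0, p1, p10) → 9.3454
  f9: (p0, p1, p12) → 38.8910
  f10: (p0, p6, p7) → 85.7225
  f11: (p0, p10, p6) → 54.9933
  f12: (p14, p1, p11) → 42.9344
  f13: (p14, p1, p12) → 70.4112
  f14: (p14, p2, p11) → 15.9966
  f15: (p14, p2, p12) → 26.9012
  f16: (p4, p6, p11) → 24.7293
  f17: (p4, p2, p11) → 23.2004
  f18: (p4, p2, p6) → 34.8418
Σ area = 803.542

Check V−E+F: 11 − 27 + 18 = 2.
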